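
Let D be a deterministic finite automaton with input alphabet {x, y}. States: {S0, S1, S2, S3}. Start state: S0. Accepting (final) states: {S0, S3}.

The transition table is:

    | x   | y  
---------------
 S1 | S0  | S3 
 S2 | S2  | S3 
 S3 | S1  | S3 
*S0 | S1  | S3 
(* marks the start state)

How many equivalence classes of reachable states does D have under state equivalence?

2

States {S2} cannot be reached from the start state, so discard them.
P0 = {S0,S3} | {S1}.
Stable partition: {S0,S3} | {S1} — 2 equivalence classes.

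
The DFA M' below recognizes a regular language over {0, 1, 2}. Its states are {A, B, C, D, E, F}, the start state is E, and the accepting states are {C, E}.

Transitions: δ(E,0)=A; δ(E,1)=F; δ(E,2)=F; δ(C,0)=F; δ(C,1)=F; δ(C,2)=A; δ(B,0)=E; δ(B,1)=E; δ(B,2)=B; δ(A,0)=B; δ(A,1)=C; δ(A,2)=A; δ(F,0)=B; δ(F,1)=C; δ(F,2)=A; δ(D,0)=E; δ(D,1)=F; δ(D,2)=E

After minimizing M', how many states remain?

States {D} cannot be reached from the start state, so discard them.
Initial partition by acceptance: {C,E} | {A,B,F}.
Split {A,B,F} by δ(·,0) → {A,F} and {B}.
Stable partition: {C,E} | {A,F} | {B} — 3 equivalence classes.

3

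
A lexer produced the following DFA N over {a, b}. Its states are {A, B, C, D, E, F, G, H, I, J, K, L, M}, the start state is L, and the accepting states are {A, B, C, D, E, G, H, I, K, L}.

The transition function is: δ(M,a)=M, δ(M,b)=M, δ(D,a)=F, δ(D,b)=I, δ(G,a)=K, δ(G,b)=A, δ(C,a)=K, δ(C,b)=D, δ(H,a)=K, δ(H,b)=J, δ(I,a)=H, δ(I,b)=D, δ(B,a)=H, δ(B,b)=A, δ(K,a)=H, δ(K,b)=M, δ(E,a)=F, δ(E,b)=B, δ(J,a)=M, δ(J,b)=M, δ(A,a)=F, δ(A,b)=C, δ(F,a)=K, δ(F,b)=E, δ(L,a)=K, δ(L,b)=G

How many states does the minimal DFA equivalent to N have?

Initial partition by acceptance: {A,B,C,D,E,G,H,I,K,L} | {F,J,M}.
Split {A,B,C,D,E,G,H,I,K,L} by δ(·,a) → {B,C,G,H,I,K,L} and {A,D,E}.
Split {B,C,G,H,I,K,L} by δ(·,b) → {B,C,G,I} and {H,K} and {L}.
On input a, block {F,J,M} splits into {J,M} and {F}.
Stable partition: {B,C,G,I} | {J,M} | {A,D,E} | {H,K} | {L} | {F} — 6 equivalence classes.

6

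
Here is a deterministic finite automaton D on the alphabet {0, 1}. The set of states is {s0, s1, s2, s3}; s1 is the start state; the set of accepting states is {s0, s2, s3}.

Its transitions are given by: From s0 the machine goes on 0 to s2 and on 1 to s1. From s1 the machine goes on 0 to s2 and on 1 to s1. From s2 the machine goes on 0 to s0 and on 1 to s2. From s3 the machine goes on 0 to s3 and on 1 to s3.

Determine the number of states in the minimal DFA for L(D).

3

First remove the unreachable states {s3}; 3 states remain.
Start with accepting vs non-accepting: {s0,s2} | {s1}.
Refine {s0,s2} on symbol 1: members go to different blocks, giving {s0} and {s2}.
The partition is now stable with 3 blocks: {s0} | {s1} | {s2}.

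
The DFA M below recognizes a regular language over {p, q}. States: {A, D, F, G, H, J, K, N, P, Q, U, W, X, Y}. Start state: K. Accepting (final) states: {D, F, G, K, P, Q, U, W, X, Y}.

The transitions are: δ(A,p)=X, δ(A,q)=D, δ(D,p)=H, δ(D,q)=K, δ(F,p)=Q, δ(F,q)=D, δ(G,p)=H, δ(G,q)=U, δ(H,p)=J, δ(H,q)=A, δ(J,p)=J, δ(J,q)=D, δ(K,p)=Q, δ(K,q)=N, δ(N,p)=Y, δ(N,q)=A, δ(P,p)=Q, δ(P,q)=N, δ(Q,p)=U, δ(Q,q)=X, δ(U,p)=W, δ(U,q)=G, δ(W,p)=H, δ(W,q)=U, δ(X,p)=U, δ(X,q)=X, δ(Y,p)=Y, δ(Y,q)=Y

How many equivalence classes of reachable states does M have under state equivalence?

Reachable states from the start: {A,D,G,H,J,K,N,Q,U,W,X,Y}. Unreachable: {F,P} — drop them.
Initial partition by acceptance: {D,G,K,Q,U,W,X,Y} | {A,H,J,N}.
On input p, block {D,G,K,Q,U,W,X,Y} splits into {K,Q,U,X,Y} and {D,G,W}.
Split {K,Q,U,X,Y} by δ(·,p) → {K,Q,X,Y} and {U}.
On input p, block {K,Q,X,Y} splits into {Q,X} and {K,Y}.
Split {A,H,J,N} by δ(·,p) → {H,J} and {N} and {A}.
Split {H,J} by δ(·,q) → {J} and {H}.
On input q, block {D,G,W} splits into {G,W} and {D}.
Split {K,Y} by δ(·,p) → {K} and {Y}.
Stable partition: {Q,X} | {J} | {G,W} | {U} | {K} | {N} | {A} | {H} | {D} | {Y} — 10 equivalence classes.

10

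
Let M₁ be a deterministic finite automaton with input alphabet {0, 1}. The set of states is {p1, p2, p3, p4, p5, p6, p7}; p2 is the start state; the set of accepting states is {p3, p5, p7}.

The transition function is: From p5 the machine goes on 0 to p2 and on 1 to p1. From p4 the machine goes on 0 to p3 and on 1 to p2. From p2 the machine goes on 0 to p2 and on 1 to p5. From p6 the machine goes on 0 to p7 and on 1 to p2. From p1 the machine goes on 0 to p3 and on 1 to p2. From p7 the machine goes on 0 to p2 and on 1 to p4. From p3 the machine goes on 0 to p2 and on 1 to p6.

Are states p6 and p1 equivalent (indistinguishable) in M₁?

All states are reachable from the start state.
P0 = {p3,p5,p7} | {p1,p2,p4,p6}.
Refine {p1,p2,p4,p6} on symbol 0: members go to different blocks, giving {p1,p4,p6} and {p2}.
The partition is now stable with 3 blocks: {p3,p5,p7} | {p1,p4,p6} | {p2}.
p6 and p1 lie in the same block of the stable partition, so they are equivalent — no string distinguishes them.

Yes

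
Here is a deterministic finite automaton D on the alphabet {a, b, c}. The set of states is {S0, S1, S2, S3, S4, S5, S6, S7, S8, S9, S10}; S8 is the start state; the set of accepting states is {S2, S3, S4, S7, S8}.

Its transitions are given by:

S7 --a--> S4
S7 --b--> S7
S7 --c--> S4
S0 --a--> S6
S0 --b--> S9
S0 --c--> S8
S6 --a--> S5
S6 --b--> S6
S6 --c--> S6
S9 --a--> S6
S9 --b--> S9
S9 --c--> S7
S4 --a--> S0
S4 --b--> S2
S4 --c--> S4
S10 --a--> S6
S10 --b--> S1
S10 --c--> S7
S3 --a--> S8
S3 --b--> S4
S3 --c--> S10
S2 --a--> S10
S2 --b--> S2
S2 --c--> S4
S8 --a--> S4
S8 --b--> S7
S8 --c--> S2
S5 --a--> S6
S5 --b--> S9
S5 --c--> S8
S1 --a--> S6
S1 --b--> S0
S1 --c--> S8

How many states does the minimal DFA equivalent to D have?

4

First remove the unreachable states {S3}; 10 states remain.
Initial partition by acceptance: {S2,S4,S7,S8} | {S0,S1,S5,S6,S9,S10}.
Split {S2,S4,S7,S8} by δ(·,a) → {S2,S4} and {S7,S8}.
On input c, block {S0,S1,S5,S6,S9,S10} splits into {S0,S1,S5,S9,S10} and {S6}.
The partition is now stable with 4 blocks: {S2,S4} | {S0,S1,S5,S9,S10} | {S7,S8} | {S6}.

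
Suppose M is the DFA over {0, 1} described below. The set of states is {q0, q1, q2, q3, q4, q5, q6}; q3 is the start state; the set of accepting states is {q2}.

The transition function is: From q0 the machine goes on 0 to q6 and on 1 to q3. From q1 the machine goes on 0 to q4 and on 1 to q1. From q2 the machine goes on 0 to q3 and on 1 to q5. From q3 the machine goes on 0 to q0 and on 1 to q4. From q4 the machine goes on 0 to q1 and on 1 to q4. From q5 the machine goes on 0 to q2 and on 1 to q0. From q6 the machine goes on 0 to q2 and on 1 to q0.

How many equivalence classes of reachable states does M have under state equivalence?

All states are reachable from the start state.
Start with accepting vs non-accepting: {q2} | {q0,q1,q3,q4,q5,q6}.
Refine {q0,q1,q3,q4,q5,q6} on symbol 0: members go to different blocks, giving {q0,q1,q3,q4} and {q5,q6}.
On input 0, block {q0,q1,q3,q4} splits into {q1,q3,q4} and {q0}.
Split {q1,q3,q4} by δ(·,0) → {q1,q4} and {q3}.
No further refinement is possible. Final partition (5 blocks): {q2} | {q1,q4} | {q5,q6} | {q0} | {q3}.

5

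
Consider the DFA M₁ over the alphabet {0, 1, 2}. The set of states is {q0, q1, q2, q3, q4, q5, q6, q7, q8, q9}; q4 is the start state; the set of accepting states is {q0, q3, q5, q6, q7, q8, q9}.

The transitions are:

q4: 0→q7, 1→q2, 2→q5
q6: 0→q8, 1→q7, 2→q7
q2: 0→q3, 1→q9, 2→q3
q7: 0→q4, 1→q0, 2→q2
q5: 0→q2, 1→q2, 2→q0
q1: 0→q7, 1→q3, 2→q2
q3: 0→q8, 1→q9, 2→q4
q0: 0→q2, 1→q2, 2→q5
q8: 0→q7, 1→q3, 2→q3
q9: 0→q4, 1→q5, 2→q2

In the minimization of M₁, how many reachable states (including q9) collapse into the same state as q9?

First remove the unreachable states {q1,q6}; 8 states remain.
Start with accepting vs non-accepting: {q0,q3,q5,q7,q8,q9} | {q2,q4}.
Split {q0,q3,q5,q7,q8,q9} by δ(·,0) → {q0,q5,q7,q9} and {q3,q8}.
Split {q0,q5,q7,q9} by δ(·,1) → {q0,q5} and {q7,q9}.
On input 0, block {q2,q4} splits into {q2} and {q4}.
Refine {q3,q8} on symbol 0: members go to different blocks, giving {q3} and {q8}.
The partition is now stable with 6 blocks: {q0,q5} | {q2} | {q3} | {q7,q9} | {q4} | {q8}.
State q9 belongs to the block {q7,q9}, which has 2 states.

2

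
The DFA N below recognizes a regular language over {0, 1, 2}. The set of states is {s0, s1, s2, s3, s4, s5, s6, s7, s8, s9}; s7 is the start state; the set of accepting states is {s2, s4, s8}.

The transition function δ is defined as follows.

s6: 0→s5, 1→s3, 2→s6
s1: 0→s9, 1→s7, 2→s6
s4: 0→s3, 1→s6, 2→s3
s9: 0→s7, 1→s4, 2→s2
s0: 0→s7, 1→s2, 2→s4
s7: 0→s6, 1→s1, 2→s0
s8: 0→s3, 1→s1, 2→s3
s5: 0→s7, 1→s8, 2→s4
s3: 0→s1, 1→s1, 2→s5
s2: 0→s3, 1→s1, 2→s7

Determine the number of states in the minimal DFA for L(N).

All states are reachable from the start state.
Start with accepting vs non-accepting: {s2,s4,s8} | {s0,s1,s3,s5,s6,s7,s9}.
Refine {s0,s1,s3,s5,s6,s7,s9} on symbol 1: members go to different blocks, giving {s1,s3,s6,s7} and {s0,s5,s9}.
On input 0, block {s1,s3,s6,s7} splits into {s1,s6} and {s3,s7}.
The partition is now stable with 4 blocks: {s2,s4,s8} | {s1,s6} | {s0,s5,s9} | {s3,s7}.

4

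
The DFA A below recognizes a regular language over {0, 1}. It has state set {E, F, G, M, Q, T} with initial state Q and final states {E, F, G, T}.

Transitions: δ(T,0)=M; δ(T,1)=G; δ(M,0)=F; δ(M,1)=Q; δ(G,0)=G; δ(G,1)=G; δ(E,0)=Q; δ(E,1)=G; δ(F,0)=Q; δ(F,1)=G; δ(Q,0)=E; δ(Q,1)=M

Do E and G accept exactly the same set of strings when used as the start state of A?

No

First remove the unreachable states {T}; 5 states remain.
P0 = {E,F,G} | {M,Q}.
Split {E,F,G} by δ(·,0) → {E,F} and {G}.
No further refinement is possible. Final partition (3 blocks): {E,F} | {M,Q} | {G}.
E and G end up in different blocks, so they are distinguishable. For instance, the string '0' is accepted from only G.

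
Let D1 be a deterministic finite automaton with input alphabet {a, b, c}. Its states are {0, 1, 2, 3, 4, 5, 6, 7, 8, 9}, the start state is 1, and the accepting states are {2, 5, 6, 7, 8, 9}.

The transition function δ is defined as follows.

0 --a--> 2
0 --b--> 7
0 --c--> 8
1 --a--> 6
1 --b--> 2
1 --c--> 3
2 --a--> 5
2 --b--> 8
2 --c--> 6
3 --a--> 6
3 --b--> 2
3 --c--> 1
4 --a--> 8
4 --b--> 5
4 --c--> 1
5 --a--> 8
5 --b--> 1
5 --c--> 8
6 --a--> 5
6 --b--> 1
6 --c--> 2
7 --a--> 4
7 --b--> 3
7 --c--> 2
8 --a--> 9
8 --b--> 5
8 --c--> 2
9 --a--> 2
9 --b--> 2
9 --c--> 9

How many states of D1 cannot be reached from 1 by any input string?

BFS from 1 reaches {1, 2, 3, 5, 6, 8, 9}; the 3 state(s) 0, 4, 7 are never visited.

3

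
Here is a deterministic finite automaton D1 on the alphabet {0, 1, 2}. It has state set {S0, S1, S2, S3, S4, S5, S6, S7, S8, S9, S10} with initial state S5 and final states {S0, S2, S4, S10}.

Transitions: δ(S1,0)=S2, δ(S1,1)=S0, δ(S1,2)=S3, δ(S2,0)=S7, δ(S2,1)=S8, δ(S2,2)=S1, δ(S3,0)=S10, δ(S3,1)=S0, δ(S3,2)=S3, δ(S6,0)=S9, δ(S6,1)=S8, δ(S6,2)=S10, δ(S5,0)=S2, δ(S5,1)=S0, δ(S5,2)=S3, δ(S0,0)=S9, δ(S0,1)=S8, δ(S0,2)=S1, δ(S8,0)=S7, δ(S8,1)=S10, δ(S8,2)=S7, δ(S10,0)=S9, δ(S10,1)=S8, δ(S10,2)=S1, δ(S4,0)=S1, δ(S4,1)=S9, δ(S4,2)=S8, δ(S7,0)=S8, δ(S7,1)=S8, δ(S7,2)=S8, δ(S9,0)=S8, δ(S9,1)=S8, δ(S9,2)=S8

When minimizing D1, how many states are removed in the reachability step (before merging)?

2

BFS from S5 reaches {S0, S1, S2, S3, S5, S7, S8, S9, S10}; the 2 state(s) S4, S6 are never visited.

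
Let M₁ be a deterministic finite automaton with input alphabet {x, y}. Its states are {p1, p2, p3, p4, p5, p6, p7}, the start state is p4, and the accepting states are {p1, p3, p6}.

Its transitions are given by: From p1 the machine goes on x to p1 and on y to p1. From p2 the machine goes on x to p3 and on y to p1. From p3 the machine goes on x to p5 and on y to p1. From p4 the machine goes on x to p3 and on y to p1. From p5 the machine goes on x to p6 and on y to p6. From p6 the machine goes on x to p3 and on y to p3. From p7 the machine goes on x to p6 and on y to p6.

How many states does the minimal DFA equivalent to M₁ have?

5

First remove the unreachable states {p2,p7}; 5 states remain.
Start with accepting vs non-accepting: {p1,p3,p6} | {p4,p5}.
Split {p1,p3,p6} by δ(·,x) → {p1,p6} and {p3}.
On input x, block {p1,p6} splits into {p1} and {p6}.
Split {p4,p5} by δ(·,x) → {p4} and {p5}.
No further refinement is possible. Final partition (5 blocks): {p1} | {p4} | {p3} | {p6} | {p5}.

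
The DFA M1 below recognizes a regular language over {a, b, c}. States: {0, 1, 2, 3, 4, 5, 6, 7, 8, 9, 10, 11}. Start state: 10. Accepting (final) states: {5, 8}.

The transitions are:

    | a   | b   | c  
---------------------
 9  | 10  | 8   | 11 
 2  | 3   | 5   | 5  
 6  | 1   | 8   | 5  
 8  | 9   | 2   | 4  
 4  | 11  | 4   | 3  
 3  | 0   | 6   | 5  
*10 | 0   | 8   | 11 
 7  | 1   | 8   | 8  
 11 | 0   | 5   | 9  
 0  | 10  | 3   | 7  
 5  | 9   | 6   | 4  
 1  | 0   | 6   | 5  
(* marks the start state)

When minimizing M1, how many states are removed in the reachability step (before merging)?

Exploring from 10, all states are eventually visited, so none are unreachable.

0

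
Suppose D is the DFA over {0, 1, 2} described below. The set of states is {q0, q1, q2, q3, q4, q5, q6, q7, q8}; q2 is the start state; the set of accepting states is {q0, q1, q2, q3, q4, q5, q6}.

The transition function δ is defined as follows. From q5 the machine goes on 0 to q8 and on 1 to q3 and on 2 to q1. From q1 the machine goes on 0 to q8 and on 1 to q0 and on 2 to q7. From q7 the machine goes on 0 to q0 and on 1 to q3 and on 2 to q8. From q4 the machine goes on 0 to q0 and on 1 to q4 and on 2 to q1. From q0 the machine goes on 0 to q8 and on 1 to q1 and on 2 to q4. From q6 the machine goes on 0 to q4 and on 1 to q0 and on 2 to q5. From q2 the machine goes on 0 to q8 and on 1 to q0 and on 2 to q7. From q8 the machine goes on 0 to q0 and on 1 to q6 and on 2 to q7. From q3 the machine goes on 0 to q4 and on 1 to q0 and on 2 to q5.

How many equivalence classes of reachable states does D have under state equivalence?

6

Start with accepting vs non-accepting: {q0,q1,q2,q3,q4,q5,q6} | {q7,q8}.
On input 0, block {q0,q1,q2,q3,q4,q5,q6} splits into {q0,q1,q2,q5} and {q3,q4,q6}.
On input 1, block {q0,q1,q2,q5} splits into {q0,q1,q2} and {q5}.
Refine {q0,q1,q2} on symbol 2: members go to different blocks, giving {q1,q2} and {q0}.
Refine {q3,q4,q6} on symbol 0: members go to different blocks, giving {q3,q6} and {q4}.
Stable partition: {q1,q2} | {q7,q8} | {q3,q6} | {q5} | {q0} | {q4} — 6 equivalence classes.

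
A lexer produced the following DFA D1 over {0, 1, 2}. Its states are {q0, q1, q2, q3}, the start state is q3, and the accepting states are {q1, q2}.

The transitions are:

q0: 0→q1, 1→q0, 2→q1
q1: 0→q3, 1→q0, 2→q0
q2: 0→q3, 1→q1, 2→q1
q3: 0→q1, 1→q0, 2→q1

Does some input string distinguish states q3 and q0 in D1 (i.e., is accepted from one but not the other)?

No

First remove the unreachable states {q2}; 3 states remain.
Initial partition by acceptance: {q1} | {q0,q3}.
Stable partition: {q1} | {q0,q3} — 2 equivalence classes.
q3 and q0 lie in the same block of the stable partition, so they are equivalent — no string distinguishes them.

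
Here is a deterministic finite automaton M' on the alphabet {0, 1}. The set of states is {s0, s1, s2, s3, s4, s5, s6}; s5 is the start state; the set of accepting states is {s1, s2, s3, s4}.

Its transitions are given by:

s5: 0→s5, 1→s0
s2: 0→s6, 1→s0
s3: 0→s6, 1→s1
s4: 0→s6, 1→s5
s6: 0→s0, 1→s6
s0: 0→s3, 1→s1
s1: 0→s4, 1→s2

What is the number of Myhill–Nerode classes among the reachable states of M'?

7

Every state is reachable, so we keep all 7.
Initial partition by acceptance: {s1,s2,s3,s4} | {s0,s5,s6}.
Refine {s1,s2,s3,s4} on symbol 0: members go to different blocks, giving {s2,s3,s4} and {s1}.
Split {s2,s3,s4} by δ(·,1) → {s2,s4} and {s3}.
Split {s0,s5,s6} by δ(·,0) → {s5,s6} and {s0}.
Split {s2,s4} by δ(·,1) → {s2} and {s4}.
Refine {s5,s6} on symbol 0: members go to different blocks, giving {s5} and {s6}.
No further refinement is possible. Final partition (7 blocks): {s2} | {s5} | {s1} | {s3} | {s0} | {s4} | {s6}.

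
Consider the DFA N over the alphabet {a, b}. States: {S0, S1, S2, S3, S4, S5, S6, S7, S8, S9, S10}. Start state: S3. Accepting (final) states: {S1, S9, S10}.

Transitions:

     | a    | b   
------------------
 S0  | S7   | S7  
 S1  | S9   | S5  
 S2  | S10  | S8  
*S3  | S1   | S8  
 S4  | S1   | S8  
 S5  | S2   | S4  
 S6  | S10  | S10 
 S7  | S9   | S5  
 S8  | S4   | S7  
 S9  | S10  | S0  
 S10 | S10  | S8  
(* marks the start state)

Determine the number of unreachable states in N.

1

Starting at S3 and following transitions, the reachable set is {S0, S1, S2, S3, S4, S5, S7, S8, S9, S10}. That leaves S6 unreachable — 1 in total.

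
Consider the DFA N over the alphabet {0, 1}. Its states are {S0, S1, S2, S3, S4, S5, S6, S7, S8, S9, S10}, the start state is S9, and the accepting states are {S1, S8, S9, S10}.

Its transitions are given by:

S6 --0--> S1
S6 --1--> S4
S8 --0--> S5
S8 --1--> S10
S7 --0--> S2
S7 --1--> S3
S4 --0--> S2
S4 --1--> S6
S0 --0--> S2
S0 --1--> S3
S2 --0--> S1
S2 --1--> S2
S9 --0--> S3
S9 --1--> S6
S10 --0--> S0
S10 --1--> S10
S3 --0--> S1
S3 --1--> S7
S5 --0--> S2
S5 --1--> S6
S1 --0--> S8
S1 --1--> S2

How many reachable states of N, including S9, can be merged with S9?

1

P0 = {S1,S8,S9,S10} | {S0,S2,S3,S4,S5,S6,S7}.
Split {S1,S8,S9,S10} by δ(·,0) → {S8,S9,S10} and {S1}.
Refine {S8,S9,S10} on symbol 1: members go to different blocks, giving {S8,S10} and {S9}.
Split {S0,S2,S3,S4,S5,S6,S7} by δ(·,0) → {S0,S4,S5,S7} and {S2,S3,S6}.
Split {S2,S3,S6} by δ(·,1) → {S3,S6} and {S2}.
Stable partition: {S8,S10} | {S0,S4,S5,S7} | {S1} | {S9} | {S3,S6} | {S2} — 6 equivalence classes.
The equivalence class containing S9 is {S9}, of size 1.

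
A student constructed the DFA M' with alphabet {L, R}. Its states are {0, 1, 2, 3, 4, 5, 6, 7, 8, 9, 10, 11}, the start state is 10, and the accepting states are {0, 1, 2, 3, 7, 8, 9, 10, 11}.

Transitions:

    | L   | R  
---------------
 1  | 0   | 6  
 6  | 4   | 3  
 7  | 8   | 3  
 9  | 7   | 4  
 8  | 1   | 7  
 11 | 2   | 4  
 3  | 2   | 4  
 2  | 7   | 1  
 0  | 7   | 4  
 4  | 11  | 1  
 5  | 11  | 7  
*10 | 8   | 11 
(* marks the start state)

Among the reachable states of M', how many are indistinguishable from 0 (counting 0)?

States {5,9} cannot be reached from the start state, so discard them.
P0 = {0,1,2,3,7,8,10,11} | {4,6}.
Split {0,1,2,3,7,8,10,11} by δ(·,R) → {0,1,3,11} and {2,7,8,10}.
Refine {0,1,3,11} on symbol L: members go to different blocks, giving {0,3,11} and {1}.
Split {4,6} by δ(·,L) → {4} and {6}.
Split {2,7,8,10} by δ(·,L) → {2,7,10} and {8}.
Split {2,7,10} by δ(·,L) → {7,10} and {2}.
Split {0,3,11} by δ(·,L) → {3,11} and {0}.
The partition is now stable with 8 blocks: {3,11} | {4} | {7,10} | {1} | {6} | {8} | {2} | {0}.
The equivalence class containing 0 is {0}, of size 1.

1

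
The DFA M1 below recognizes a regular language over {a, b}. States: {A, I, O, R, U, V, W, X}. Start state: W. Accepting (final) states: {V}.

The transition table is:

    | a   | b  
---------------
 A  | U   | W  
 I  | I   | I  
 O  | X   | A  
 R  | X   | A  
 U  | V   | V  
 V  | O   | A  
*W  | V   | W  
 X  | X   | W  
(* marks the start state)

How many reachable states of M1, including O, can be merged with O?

Reachable states from the start: {A,O,U,V,W,X}. Unreachable: {I,R} — drop them.
Initial partition by acceptance: {V} | {A,O,U,W,X}.
On input a, block {A,O,U,W,X} splits into {A,O,X} and {U,W}.
On input a, block {A,O,X} splits into {O,X} and {A}.
Refine {O,X} on symbol b: members go to different blocks, giving {X} and {O}.
Refine {U,W} on symbol b: members go to different blocks, giving {U} and {W}.
Stable partition: {V} | {X} | {U} | {A} | {O} | {W} — 6 equivalence classes.
The equivalence class containing O is {O}, of size 1.

1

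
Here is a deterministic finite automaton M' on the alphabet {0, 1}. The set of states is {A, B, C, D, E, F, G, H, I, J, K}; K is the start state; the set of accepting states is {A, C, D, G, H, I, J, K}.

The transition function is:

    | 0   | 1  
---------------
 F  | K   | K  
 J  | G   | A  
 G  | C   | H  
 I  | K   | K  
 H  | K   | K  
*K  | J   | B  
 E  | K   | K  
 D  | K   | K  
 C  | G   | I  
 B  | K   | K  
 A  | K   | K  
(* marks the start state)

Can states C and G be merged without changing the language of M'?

Reachable states from the start: {A,B,C,G,H,I,J,K}. Unreachable: {D,E,F} — drop them.
Initial partition by acceptance: {A,C,G,H,I,J,K} | {B}.
Split {A,C,G,H,I,J,K} by δ(·,1) → {A,C,G,H,I,J} and {K}.
On input 0, block {A,C,G,H,I,J} splits into {A,H,I} and {C,G,J}.
The partition is now stable with 4 blocks: {A,H,I} | {B} | {K} | {C,G,J}.
C and G lie in the same block of the stable partition, so they are equivalent — no string distinguishes them.

Yes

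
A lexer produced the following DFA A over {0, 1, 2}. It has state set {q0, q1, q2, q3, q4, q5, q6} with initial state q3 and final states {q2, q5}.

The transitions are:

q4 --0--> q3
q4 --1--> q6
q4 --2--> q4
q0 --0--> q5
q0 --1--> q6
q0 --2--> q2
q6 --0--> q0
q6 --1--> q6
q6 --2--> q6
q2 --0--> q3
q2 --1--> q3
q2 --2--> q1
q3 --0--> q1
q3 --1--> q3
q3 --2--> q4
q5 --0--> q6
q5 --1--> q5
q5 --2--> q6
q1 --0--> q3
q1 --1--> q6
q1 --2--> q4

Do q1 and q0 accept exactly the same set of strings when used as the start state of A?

No

All states are reachable from the start state.
Start with accepting vs non-accepting: {q2,q5} | {q0,q1,q3,q4,q6}.
On input 1, block {q2,q5} splits into {q2} and {q5}.
Split {q0,q1,q3,q4,q6} by δ(·,0) → {q1,q3,q4,q6} and {q0}.
Refine {q1,q3,q4,q6} on symbol 0: members go to different blocks, giving {q1,q3,q4} and {q6}.
Split {q1,q3,q4} by δ(·,1) → {q1,q4} and {q3}.
Stable partition: {q2} | {q1,q4} | {q5} | {q0} | {q6} | {q3} — 6 equivalence classes.
q1 and q0 end up in different blocks, so they are distinguishable. For instance, the string '0' is accepted from only q0.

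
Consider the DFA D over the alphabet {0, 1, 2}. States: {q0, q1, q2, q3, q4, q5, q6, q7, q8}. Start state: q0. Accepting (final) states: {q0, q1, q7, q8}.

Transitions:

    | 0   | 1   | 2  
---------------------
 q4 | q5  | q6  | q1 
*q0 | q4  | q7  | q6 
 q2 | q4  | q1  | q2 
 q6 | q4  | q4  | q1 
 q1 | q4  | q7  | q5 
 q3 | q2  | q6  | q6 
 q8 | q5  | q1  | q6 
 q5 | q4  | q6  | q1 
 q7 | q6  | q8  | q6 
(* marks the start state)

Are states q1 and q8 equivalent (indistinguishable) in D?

Yes

First remove the unreachable states {q2,q3}; 7 states remain.
P0 = {q0,q1,q7,q8} | {q4,q5,q6}.
The partition is now stable with 2 blocks: {q0,q1,q7,q8} | {q4,q5,q6}.
q1 and q8 lie in the same block of the stable partition, so they are equivalent — no string distinguishes them.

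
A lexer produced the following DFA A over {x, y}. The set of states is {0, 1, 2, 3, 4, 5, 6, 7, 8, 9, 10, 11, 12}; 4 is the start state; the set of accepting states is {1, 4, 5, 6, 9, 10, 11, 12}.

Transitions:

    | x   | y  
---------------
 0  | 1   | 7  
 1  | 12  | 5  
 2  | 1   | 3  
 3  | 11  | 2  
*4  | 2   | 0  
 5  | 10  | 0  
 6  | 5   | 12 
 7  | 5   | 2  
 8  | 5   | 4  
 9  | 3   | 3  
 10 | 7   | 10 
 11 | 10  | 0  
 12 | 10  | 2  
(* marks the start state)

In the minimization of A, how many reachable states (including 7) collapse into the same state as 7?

2

First remove the unreachable states {6,8,9}; 10 states remain.
Start with accepting vs non-accepting: {1,4,5,10,11,12} | {0,2,3,7}.
Split {1,4,5,10,11,12} by δ(·,x) → {1,5,11,12} and {4,10}.
On input x, block {1,5,11,12} splits into {5,11,12} and {1}.
On input x, block {0,2,3,7} splits into {0,2} and {3,7}.
Refine {4,10} on symbol x: members go to different blocks, giving {4} and {10}.
No further refinement is possible. Final partition (6 blocks): {5,11,12} | {0,2} | {4} | {1} | {3,7} | {10}.
The equivalence class containing 7 is {3,7}, of size 2.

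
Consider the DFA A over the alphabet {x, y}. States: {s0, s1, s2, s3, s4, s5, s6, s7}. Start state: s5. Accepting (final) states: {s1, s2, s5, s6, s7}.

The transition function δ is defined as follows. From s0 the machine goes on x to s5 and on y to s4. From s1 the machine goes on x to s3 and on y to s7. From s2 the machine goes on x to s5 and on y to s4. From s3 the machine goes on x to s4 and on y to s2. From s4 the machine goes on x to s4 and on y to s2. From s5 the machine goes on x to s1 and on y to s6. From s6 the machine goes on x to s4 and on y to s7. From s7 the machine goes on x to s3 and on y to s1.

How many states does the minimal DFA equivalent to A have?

First remove the unreachable states {s0}; 7 states remain.
P0 = {s1,s2,s5,s6,s7} | {s3,s4}.
Split {s1,s2,s5,s6,s7} by δ(·,x) → {s1,s6,s7} and {s2,s5}.
Split {s2,s5} by δ(·,x) → {s2} and {s5}.
The partition is now stable with 4 blocks: {s1,s6,s7} | {s3,s4} | {s2} | {s5}.

4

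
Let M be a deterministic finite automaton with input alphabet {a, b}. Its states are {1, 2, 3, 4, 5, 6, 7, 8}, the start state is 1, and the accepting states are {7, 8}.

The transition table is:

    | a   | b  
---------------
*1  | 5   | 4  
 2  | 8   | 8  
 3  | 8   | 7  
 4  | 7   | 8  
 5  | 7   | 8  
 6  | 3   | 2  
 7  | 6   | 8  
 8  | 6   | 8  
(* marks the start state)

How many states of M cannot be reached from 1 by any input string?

0

Every one of the 8 states is reachable from 1.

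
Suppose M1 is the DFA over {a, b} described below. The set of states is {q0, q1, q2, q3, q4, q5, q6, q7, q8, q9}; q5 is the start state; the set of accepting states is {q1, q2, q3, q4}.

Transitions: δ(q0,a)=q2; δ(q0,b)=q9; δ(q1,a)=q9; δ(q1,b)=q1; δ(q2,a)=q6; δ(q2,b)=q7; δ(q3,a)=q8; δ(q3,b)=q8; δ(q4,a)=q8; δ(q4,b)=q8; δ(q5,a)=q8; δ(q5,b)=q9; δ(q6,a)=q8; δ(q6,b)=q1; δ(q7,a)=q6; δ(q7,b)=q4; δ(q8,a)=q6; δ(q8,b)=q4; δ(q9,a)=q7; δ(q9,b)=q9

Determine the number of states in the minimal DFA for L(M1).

First remove the unreachable states {q0,q2,q3}; 7 states remain.
Initial partition by acceptance: {q1,q4} | {q5,q6,q7,q8,q9}.
Split {q1,q4} by δ(·,b) → {q1} and {q4}.
On input b, block {q5,q6,q7,q8,q9} splits into {q5,q9} and {q7,q8} and {q6}.
Stable partition: {q1} | {q5,q9} | {q4} | {q7,q8} | {q6} — 5 equivalence classes.

5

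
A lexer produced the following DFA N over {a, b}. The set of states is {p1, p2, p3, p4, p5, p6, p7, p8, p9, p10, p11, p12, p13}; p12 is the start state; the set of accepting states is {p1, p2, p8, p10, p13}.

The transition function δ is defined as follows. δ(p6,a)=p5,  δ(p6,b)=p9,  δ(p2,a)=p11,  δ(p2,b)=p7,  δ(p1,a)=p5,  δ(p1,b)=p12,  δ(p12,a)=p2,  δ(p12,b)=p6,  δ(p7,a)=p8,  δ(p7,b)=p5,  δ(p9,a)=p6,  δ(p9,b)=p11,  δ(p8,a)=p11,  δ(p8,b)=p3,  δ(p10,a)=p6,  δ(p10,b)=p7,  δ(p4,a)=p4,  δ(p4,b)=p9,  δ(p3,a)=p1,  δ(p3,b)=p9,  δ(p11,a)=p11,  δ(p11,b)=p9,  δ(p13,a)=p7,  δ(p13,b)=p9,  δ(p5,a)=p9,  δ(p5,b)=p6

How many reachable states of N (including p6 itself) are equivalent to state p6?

First remove the unreachable states {p4,p10,p13}; 10 states remain.
P0 = {p1,p2,p8} | {p3,p5,p6,p7,p9,p11,p12}.
Refine {p3,p5,p6,p7,p9,p11,p12} on symbol a: members go to different blocks, giving {p5,p6,p9,p11} and {p3,p7,p12}.
The partition is now stable with 3 blocks: {p1,p2,p8} | {p5,p6,p9,p11} | {p3,p7,p12}.
The equivalence class containing p6 is {p5,p6,p9,p11}, of size 4.

4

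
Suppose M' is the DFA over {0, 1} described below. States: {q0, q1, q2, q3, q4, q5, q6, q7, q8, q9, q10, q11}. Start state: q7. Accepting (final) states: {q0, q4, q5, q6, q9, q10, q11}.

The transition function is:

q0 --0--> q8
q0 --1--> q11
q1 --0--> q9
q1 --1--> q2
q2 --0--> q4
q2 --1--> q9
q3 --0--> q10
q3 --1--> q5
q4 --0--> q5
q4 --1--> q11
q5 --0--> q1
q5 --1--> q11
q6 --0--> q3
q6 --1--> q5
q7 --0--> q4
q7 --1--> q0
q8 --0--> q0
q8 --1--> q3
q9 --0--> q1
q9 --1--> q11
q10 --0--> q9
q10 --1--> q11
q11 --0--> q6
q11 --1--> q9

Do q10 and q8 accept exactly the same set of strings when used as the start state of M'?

No

All states are reachable from the start state.
Initial partition by acceptance: {q0,q4,q5,q6,q9,q10,q11} | {q1,q2,q3,q7,q8}.
On input 0, block {q0,q4,q5,q6,q9,q10,q11} splits into {q0,q5,q6,q9} and {q4,q10,q11}.
On input 1, block {q0,q5,q6,q9} splits into {q0,q5,q9} and {q6}.
On input 0, block {q1,q2,q3,q7,q8} splits into {q2,q3,q7} and {q1,q8}.
Split {q4,q10,q11} by δ(·,0) → {q4,q10} and {q11}.
Stable partition: {q0,q5,q9} | {q2,q3,q7} | {q4,q10} | {q6} | {q1,q8} | {q11} — 6 equivalence classes.
q10 and q8 end up in different blocks, so they are distinguishable. For instance, the string 'ε' is accepted from only q10.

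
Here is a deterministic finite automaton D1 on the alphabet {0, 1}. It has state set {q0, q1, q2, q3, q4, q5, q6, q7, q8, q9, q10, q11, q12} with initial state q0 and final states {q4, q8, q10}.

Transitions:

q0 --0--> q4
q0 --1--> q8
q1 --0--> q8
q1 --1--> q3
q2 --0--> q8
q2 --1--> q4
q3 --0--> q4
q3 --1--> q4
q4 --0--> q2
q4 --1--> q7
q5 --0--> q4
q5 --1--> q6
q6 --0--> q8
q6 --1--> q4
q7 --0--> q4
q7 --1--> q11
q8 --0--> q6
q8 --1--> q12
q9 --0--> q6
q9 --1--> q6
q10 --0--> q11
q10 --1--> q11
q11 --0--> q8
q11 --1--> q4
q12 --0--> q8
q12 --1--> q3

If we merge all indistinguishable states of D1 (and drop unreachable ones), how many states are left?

Reachable states from the start: {q0,q2,q3,q4,q6,q7,q8,q11,q12}. Unreachable: {q1,q5,q9,q10} — drop them.
Initial partition by acceptance: {q4,q8} | {q0,q2,q3,q6,q7,q11,q12}.
Refine {q0,q2,q3,q6,q7,q11,q12} on symbol 1: members go to different blocks, giving {q0,q2,q3,q6,q11} and {q7,q12}.
The partition is now stable with 3 blocks: {q4,q8} | {q0,q2,q3,q6,q11} | {q7,q12}.

3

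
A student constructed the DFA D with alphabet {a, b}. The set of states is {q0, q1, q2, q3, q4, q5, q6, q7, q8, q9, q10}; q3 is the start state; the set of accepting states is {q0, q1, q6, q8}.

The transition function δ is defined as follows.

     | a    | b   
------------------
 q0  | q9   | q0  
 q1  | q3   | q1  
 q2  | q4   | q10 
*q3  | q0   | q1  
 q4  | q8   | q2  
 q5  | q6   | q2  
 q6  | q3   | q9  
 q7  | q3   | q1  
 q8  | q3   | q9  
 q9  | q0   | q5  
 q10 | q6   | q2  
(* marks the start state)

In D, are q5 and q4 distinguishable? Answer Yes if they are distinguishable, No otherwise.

No

First remove the unreachable states {q7}; 10 states remain.
P0 = {q0,q1,q6,q8} | {q2,q3,q4,q5,q9,q10}.
On input b, block {q0,q1,q6,q8} splits into {q0,q1} and {q6,q8}.
On input a, block {q2,q3,q4,q5,q9,q10} splits into {q4,q5,q10} and {q3,q9} and {q2}.
Refine {q3,q9} on symbol b: members go to different blocks, giving {q3} and {q9}.
Refine {q0,q1} on symbol a: members go to different blocks, giving {q0} and {q1}.
No further refinement is possible. Final partition (7 blocks): {q0} | {q4,q5,q10} | {q6,q8} | {q3} | {q2} | {q9} | {q1}.
q5 and q4 lie in the same block of the stable partition, so they are equivalent — no string distinguishes them.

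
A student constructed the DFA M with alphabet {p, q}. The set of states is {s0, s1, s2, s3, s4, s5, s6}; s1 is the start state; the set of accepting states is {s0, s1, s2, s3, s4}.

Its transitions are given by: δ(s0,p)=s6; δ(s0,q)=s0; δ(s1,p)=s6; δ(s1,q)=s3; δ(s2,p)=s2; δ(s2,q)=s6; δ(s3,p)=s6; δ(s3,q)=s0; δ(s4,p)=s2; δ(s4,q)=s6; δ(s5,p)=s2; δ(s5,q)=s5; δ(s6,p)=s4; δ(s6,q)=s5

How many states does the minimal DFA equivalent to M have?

Start with accepting vs non-accepting: {s0,s1,s2,s3,s4} | {s5,s6}.
Refine {s0,s1,s2,s3,s4} on symbol p: members go to different blocks, giving {s0,s1,s3} and {s2,s4}.
The partition is now stable with 3 blocks: {s0,s1,s3} | {s5,s6} | {s2,s4}.

3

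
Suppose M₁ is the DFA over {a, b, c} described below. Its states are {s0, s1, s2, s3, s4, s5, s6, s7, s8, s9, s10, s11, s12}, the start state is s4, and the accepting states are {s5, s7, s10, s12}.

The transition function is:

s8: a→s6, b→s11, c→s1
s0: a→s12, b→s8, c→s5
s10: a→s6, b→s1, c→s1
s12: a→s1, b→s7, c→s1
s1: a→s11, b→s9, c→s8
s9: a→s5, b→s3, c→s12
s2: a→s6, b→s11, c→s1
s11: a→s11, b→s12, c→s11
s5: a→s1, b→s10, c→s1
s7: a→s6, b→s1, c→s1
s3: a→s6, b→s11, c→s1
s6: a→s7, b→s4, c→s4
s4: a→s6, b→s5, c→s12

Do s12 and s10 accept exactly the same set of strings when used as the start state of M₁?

States {s0,s2} cannot be reached from the start state, so discard them.
Initial partition by acceptance: {s5,s7,s10,s12} | {s1,s3,s4,s6,s8,s9,s11}.
Refine {s5,s7,s10,s12} on symbol b: members go to different blocks, giving {s5,s12} and {s7,s10}.
On input a, block {s1,s3,s4,s6,s8,s9,s11} splits into {s1,s3,s4,s8,s11} and {s6} and {s9}.
Split {s1,s3,s4,s8,s11} by δ(·,a) → {s3,s4,s8} and {s1,s11}.
Split {s3,s4,s8} by δ(·,b) → {s3,s8} and {s4}.
Split {s1,s11} by δ(·,b) → {s1} and {s11}.
The partition is now stable with 8 blocks: {s5,s12} | {s3,s8} | {s7,s10} | {s6} | {s9} | {s1} | {s4} | {s11}.
s12 and s10 end up in different blocks, so they are distinguishable. For instance, the string 'b' is accepted from only s12.

No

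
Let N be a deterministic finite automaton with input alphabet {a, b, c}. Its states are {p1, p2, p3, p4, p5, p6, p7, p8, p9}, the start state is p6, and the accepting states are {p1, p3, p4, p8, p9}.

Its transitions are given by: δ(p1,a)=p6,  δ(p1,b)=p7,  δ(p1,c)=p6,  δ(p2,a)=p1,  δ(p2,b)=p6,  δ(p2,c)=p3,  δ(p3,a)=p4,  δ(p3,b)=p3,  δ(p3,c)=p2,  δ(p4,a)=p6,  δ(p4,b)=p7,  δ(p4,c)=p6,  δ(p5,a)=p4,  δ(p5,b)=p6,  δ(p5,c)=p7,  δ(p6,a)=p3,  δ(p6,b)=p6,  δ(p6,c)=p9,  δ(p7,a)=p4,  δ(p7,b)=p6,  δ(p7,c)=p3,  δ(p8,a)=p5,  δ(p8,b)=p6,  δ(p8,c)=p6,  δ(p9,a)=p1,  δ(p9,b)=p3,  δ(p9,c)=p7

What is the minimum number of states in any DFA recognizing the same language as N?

4

First remove the unreachable states {p5,p8}; 7 states remain.
Start with accepting vs non-accepting: {p1,p3,p4,p9} | {p2,p6,p7}.
Refine {p1,p3,p4,p9} on symbol a: members go to different blocks, giving {p1,p4} and {p3,p9}.
On input a, block {p2,p6,p7} splits into {p2,p7} and {p6}.
Stable partition: {p1,p4} | {p2,p7} | {p3,p9} | {p6} — 4 equivalence classes.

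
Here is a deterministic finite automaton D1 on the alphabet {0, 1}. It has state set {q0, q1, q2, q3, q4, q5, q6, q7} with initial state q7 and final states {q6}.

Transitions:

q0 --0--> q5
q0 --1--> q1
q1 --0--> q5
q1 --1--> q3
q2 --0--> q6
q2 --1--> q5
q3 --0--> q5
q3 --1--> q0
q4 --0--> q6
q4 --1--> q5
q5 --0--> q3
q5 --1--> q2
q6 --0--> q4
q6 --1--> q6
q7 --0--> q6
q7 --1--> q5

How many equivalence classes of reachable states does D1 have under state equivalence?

4

Every state is reachable, so we keep all 8.
P0 = {q6} | {q0,q1,q2,q3,q4,q5,q7}.
Split {q0,q1,q2,q3,q4,q5,q7} by δ(·,0) → {q0,q1,q3,q5} and {q2,q4,q7}.
On input 1, block {q0,q1,q3,q5} splits into {q0,q1,q3} and {q5}.
No further refinement is possible. Final partition (4 blocks): {q6} | {q0,q1,q3} | {q2,q4,q7} | {q5}.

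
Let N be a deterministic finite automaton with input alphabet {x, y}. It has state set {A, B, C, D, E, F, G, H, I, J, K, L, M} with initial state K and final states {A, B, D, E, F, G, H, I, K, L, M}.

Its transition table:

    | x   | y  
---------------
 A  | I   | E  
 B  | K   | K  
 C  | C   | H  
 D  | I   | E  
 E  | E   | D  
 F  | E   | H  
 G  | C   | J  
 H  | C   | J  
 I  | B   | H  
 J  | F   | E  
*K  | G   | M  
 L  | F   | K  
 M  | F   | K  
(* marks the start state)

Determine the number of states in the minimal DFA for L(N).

Reachable states from the start: {B,C,D,E,F,G,H,I,J,K,M}. Unreachable: {A,L} — drop them.
Initial partition by acceptance: {B,D,E,F,G,H,I,K,M} | {C,J}.
Refine {B,D,E,F,G,H,I,K,M} on symbol x: members go to different blocks, giving {B,D,E,F,I,K,M} and {G,H}.
Split {B,D,E,F,I,K,M} by δ(·,x) → {B,D,E,F,I,M} and {K}.
On input x, block {B,D,E,F,I,M} splits into {D,E,F,I,M} and {B}.
On input x, block {D,E,F,I,M} splits into {D,E,F,M} and {I}.
On input x, block {D,E,F,M} splits into {E,F,M} and {D}.
On input y, block {E,F,M} splits into {E} and {F} and {M}.
Refine {C,J} on symbol x: members go to different blocks, giving {C} and {J}.
Stable partition: {E} | {C} | {G,H} | {K} | {B} | {I} | {D} | {F} | {M} | {J} — 10 equivalence classes.

10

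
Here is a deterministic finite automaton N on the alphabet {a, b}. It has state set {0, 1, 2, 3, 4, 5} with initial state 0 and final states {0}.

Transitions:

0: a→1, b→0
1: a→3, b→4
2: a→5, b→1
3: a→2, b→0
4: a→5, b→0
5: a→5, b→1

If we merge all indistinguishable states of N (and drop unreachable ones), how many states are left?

4

Every state is reachable, so we keep all 6.
P0 = {0} | {1,2,3,4,5}.
Split {1,2,3,4,5} by δ(·,b) → {1,2,5} and {3,4}.
Refine {1,2,5} on symbol a: members go to different blocks, giving {2,5} and {1}.
Stable partition: {0} | {2,5} | {3,4} | {1} — 4 equivalence classes.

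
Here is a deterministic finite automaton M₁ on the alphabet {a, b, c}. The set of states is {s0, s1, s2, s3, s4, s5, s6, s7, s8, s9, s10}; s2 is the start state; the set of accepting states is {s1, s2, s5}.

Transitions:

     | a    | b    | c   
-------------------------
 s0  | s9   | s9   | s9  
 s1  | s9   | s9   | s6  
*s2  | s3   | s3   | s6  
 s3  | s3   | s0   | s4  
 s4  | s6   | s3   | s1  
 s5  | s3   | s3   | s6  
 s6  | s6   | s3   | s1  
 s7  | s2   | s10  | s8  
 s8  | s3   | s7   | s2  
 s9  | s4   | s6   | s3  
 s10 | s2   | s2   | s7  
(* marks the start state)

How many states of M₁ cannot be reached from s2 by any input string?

4

BFS from s2 reaches {s0, s1, s2, s3, s4, s6, s9}; the 4 state(s) s5, s7, s8, s10 are never visited.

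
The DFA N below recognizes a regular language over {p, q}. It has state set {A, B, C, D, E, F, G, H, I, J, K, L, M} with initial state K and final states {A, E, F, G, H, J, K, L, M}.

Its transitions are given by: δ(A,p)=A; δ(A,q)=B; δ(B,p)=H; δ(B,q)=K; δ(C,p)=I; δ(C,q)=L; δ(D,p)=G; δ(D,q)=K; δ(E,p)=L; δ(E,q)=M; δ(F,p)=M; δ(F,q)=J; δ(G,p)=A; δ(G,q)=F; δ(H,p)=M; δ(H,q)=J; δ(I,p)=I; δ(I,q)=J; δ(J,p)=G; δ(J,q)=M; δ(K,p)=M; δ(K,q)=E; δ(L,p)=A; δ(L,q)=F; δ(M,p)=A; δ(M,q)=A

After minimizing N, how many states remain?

First remove the unreachable states {C,D,I}; 10 states remain.
Start with accepting vs non-accepting: {A,E,F,G,H,J,K,L,M} | {B}.
Refine {A,E,F,G,H,J,K,L,M} on symbol q: members go to different blocks, giving {E,F,G,H,J,K,L,M} and {A}.
Split {E,F,G,H,J,K,L,M} by δ(·,p) → {E,F,H,J,K} and {G,L,M}.
On input q, block {E,F,H,J,K} splits into {F,H,K} and {E,J}.
Refine {G,L,M} on symbol q: members go to different blocks, giving {G,L} and {M}.
The partition is now stable with 6 blocks: {F,H,K} | {B} | {A} | {G,L} | {E,J} | {M}.

6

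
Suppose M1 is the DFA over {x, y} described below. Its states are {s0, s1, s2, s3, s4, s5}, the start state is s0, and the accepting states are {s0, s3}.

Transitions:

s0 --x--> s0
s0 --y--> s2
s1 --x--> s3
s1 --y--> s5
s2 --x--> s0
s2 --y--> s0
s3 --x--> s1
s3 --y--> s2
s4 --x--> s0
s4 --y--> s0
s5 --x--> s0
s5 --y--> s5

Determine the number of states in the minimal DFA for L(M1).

States {s1,s3,s4,s5} cannot be reached from the start state, so discard them.
Start with accepting vs non-accepting: {s0} | {s2}.
No further refinement is possible. Final partition (2 blocks): {s0} | {s2}.

2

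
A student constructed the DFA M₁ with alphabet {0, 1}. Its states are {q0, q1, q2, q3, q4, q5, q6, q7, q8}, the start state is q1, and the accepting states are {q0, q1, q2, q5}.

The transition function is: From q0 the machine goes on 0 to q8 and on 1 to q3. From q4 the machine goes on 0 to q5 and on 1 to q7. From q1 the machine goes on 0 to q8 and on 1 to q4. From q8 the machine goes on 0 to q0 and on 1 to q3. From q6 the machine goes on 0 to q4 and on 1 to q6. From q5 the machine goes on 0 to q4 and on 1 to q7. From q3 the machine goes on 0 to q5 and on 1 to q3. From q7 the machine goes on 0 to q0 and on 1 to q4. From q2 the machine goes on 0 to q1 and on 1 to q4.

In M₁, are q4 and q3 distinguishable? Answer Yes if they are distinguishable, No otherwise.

Reachable states from the start: {q0,q1,q3,q4,q5,q7,q8}. Unreachable: {q2,q6} — drop them.
Start with accepting vs non-accepting: {q0,q1,q5} | {q3,q4,q7,q8}.
The partition is now stable with 2 blocks: {q0,q1,q5} | {q3,q4,q7,q8}.
q4 and q3 lie in the same block of the stable partition, so they are equivalent — no string distinguishes them.

No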